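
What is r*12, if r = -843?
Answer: -10116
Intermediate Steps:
r*12 = -843*12 = -10116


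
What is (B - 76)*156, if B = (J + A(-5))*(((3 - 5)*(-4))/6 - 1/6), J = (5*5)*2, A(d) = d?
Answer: -3666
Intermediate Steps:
J = 50 (J = 25*2 = 50)
B = 105/2 (B = (50 - 5)*(((3 - 5)*(-4))/6 - 1/6) = 45*(-2*(-4)*(1/6) - 1*1/6) = 45*(8*(1/6) - 1/6) = 45*(4/3 - 1/6) = 45*(7/6) = 105/2 ≈ 52.500)
(B - 76)*156 = (105/2 - 76)*156 = -47/2*156 = -3666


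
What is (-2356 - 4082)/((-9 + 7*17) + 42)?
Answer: -3219/76 ≈ -42.355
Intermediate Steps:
(-2356 - 4082)/((-9 + 7*17) + 42) = -6438/((-9 + 119) + 42) = -6438/(110 + 42) = -6438/152 = -6438*1/152 = -3219/76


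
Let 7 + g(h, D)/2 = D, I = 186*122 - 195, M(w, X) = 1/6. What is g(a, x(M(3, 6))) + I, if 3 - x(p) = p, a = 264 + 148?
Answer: 67466/3 ≈ 22489.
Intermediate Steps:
M(w, X) = ⅙
a = 412
x(p) = 3 - p
I = 22497 (I = 22692 - 195 = 22497)
g(h, D) = -14 + 2*D
g(a, x(M(3, 6))) + I = (-14 + 2*(3 - 1*⅙)) + 22497 = (-14 + 2*(3 - ⅙)) + 22497 = (-14 + 2*(17/6)) + 22497 = (-14 + 17/3) + 22497 = -25/3 + 22497 = 67466/3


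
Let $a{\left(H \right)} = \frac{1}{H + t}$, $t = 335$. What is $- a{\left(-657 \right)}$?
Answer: $\frac{1}{322} \approx 0.0031056$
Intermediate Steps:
$a{\left(H \right)} = \frac{1}{335 + H}$ ($a{\left(H \right)} = \frac{1}{H + 335} = \frac{1}{335 + H}$)
$- a{\left(-657 \right)} = - \frac{1}{335 - 657} = - \frac{1}{-322} = \left(-1\right) \left(- \frac{1}{322}\right) = \frac{1}{322}$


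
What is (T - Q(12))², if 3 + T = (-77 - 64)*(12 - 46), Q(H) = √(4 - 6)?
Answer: (4791 - I*√2)² ≈ 2.2954e+7 - 1.36e+4*I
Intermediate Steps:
Q(H) = I*√2 (Q(H) = √(-2) = I*√2)
T = 4791 (T = -3 + (-77 - 64)*(12 - 46) = -3 - 141*(-34) = -3 + 4794 = 4791)
(T - Q(12))² = (4791 - I*√2)²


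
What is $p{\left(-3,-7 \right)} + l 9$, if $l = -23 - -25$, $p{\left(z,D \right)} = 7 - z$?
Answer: $28$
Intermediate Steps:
$l = 2$ ($l = -23 + 25 = 2$)
$p{\left(-3,-7 \right)} + l 9 = \left(7 - -3\right) + 2 \cdot 9 = \left(7 + 3\right) + 18 = 10 + 18 = 28$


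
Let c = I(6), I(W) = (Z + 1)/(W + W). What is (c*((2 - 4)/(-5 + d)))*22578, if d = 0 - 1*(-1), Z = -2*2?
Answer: -11289/4 ≈ -2822.3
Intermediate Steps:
Z = -4
d = 1 (d = 0 + 1 = 1)
I(W) = -3/(2*W) (I(W) = (-4 + 1)/(W + W) = -3*1/(2*W) = -3/(2*W))
c = -¼ (c = -3/2/6 = -3/2*⅙ = -¼ ≈ -0.25000)
(c*((2 - 4)/(-5 + d)))*22578 = -(2 - 4)/(4*(-5 + 1))*22578 = -(-1)/(2*(-4))*22578 = -(-1)*(-1)/(2*4)*22578 = -¼*½*22578 = -⅛*22578 = -11289/4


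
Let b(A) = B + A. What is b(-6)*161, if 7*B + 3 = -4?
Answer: -1127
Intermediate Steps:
B = -1 (B = -3/7 + (⅐)*(-4) = -3/7 - 4/7 = -1)
b(A) = -1 + A
b(-6)*161 = (-1 - 6)*161 = -7*161 = -1127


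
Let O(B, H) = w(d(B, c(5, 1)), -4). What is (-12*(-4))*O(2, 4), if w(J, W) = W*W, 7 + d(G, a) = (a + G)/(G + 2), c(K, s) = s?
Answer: 768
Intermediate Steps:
d(G, a) = -7 + (G + a)/(2 + G) (d(G, a) = -7 + (a + G)/(G + 2) = -7 + (G + a)/(2 + G))
w(J, W) = W**2
O(B, H) = 16 (O(B, H) = (-4)**2 = 16)
(-12*(-4))*O(2, 4) = -12*(-4)*16 = 48*16 = 768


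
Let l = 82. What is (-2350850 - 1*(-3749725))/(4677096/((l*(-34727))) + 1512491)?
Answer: 1991728017125/2153492934689 ≈ 0.92488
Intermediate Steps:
(-2350850 - 1*(-3749725))/(4677096/((l*(-34727))) + 1512491) = (-2350850 - 1*(-3749725))/(4677096/((82*(-34727))) + 1512491) = (-2350850 + 3749725)/(4677096/(-2847614) + 1512491) = 1398875/(4677096*(-1/2847614) + 1512491) = 1398875/(-2338548/1423807 + 1512491) = 1398875/(2153492934689/1423807) = 1398875*(1423807/2153492934689) = 1991728017125/2153492934689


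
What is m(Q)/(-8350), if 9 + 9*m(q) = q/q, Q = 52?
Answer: 4/37575 ≈ 0.00010645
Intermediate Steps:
m(q) = -8/9 (m(q) = -1 + (q/q)/9 = -1 + (⅑)*1 = -1 + ⅑ = -8/9)
m(Q)/(-8350) = -8/9/(-8350) = -8/9*(-1/8350) = 4/37575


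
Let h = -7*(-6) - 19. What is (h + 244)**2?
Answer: 71289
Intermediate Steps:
h = 23 (h = 42 - 19 = 23)
(h + 244)**2 = (23 + 244)**2 = 267**2 = 71289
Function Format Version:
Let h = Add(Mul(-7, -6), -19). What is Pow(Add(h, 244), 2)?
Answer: 71289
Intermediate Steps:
h = 23 (h = Add(42, -19) = 23)
Pow(Add(h, 244), 2) = Pow(Add(23, 244), 2) = Pow(267, 2) = 71289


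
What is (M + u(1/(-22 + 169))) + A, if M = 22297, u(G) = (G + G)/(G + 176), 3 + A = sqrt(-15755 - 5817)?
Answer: 576812664/25873 + 2*I*sqrt(5393) ≈ 22294.0 + 146.87*I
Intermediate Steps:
A = -3 + 2*I*sqrt(5393) (A = -3 + sqrt(-15755 - 5817) = -3 + sqrt(-21572) = -3 + 2*I*sqrt(5393) ≈ -3.0 + 146.87*I)
u(G) = 2*G/(176 + G) (u(G) = (2*G)/(176 + G) = 2*G/(176 + G))
(M + u(1/(-22 + 169))) + A = (22297 + 2/((-22 + 169)*(176 + 1/(-22 + 169)))) + (-3 + 2*I*sqrt(5393)) = (22297 + 2/(147*(176 + 1/147))) + (-3 + 2*I*sqrt(5393)) = (22297 + 2*(1/147)/(176 + 1/147)) + (-3 + 2*I*sqrt(5393)) = (22297 + 2*(1/147)/(25873/147)) + (-3 + 2*I*sqrt(5393)) = (22297 + 2*(1/147)*(147/25873)) + (-3 + 2*I*sqrt(5393)) = (22297 + 2/25873) + (-3 + 2*I*sqrt(5393)) = 576890283/25873 + (-3 + 2*I*sqrt(5393)) = 576812664/25873 + 2*I*sqrt(5393)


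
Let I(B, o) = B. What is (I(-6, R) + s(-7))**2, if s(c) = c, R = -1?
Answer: 169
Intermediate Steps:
(I(-6, R) + s(-7))**2 = (-6 - 7)**2 = (-13)**2 = 169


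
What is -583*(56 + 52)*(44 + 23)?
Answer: -4218588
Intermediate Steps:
-583*(56 + 52)*(44 + 23) = -62964*67 = -583*7236 = -4218588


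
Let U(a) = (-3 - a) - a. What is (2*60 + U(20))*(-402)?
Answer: -30954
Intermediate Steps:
U(a) = -3 - 2*a
(2*60 + U(20))*(-402) = (2*60 + (-3 - 2*20))*(-402) = (120 + (-3 - 40))*(-402) = (120 - 43)*(-402) = 77*(-402) = -30954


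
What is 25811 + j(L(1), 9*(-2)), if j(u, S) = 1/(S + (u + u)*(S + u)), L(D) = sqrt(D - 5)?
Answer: 75626217/2930 + 18*I/1465 ≈ 25811.0 + 0.012287*I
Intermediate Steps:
L(D) = sqrt(-5 + D)
j(u, S) = 1/(S + 2*u*(S + u)) (j(u, S) = 1/(S + (2*u)*(S + u)) = 1/(S + 2*u*(S + u)))
25811 + j(L(1), 9*(-2)) = 25811 + 1/(9*(-2) + 2*(sqrt(-5 + 1))**2 + 2*(9*(-2))*sqrt(-5 + 1)) = 25811 + 1/(-18 + 2*(sqrt(-4))**2 + 2*(-18)*sqrt(-4)) = 25811 + 1/(-18 + 2*(2*I)**2 + 2*(-18)*(2*I)) = 25811 + 1/(-18 + 2*(-4) - 72*I) = 25811 + 1/(-18 - 8 - 72*I) = 25811 + 1/(-26 - 72*I) = 25811 + (-26 + 72*I)/5860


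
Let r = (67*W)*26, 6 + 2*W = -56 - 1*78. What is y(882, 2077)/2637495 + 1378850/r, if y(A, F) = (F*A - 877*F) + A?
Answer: -51933372611/4594516290 ≈ -11.303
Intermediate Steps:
W = -70 (W = -3 + (-56 - 1*78)/2 = -3 + (-56 - 78)/2 = -3 + (½)*(-134) = -3 - 67 = -70)
r = -121940 (r = (67*(-70))*26 = -4690*26 = -121940)
y(A, F) = A - 877*F + A*F (y(A, F) = (A*F - 877*F) + A = (-877*F + A*F) + A = A - 877*F + A*F)
y(882, 2077)/2637495 + 1378850/r = (882 - 877*2077 + 882*2077)/2637495 + 1378850/(-121940) = (882 - 1821529 + 1831914)*(1/2637495) + 1378850*(-1/121940) = 11267*(1/2637495) - 137885/12194 = 11267/2637495 - 137885/12194 = -51933372611/4594516290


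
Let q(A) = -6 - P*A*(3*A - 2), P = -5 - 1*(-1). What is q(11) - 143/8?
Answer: 10721/8 ≈ 1340.1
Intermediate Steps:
P = -4 (P = -5 + 1 = -4)
q(A) = -6 + 4*A*(-2 + 3*A) (q(A) = -6 - (-4*A)*(3*A - 2) = -6 - (-4*A)*(-2 + 3*A) = -6 - (-4)*A*(-2 + 3*A) = -6 + 4*A*(-2 + 3*A))
q(11) - 143/8 = (-6 - 8*11 + 12*11²) - 143/8 = (-6 - 88 + 12*121) - 143*⅛ = (-6 - 88 + 1452) - 143/8 = 1358 - 143/8 = 10721/8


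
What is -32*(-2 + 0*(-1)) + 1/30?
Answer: 1921/30 ≈ 64.033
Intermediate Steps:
-32*(-2 + 0*(-1)) + 1/30 = -32*(-2 + 0) + 1/30 = -32*(-2) + 1/30 = 64 + 1/30 = 1921/30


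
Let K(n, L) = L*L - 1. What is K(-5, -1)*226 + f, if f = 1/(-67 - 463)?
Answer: -1/530 ≈ -0.0018868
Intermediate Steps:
K(n, L) = -1 + L² (K(n, L) = L² - 1 = -1 + L²)
f = -1/530 (f = 1/(-530) = -1/530 ≈ -0.0018868)
K(-5, -1)*226 + f = (-1 + (-1)²)*226 - 1/530 = (-1 + 1)*226 - 1/530 = 0*226 - 1/530 = 0 - 1/530 = -1/530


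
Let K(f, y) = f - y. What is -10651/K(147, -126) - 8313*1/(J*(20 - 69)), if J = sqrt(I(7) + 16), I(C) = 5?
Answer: -10651/273 + 2771*sqrt(21)/343 ≈ -1.9933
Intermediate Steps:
J = sqrt(21) (J = sqrt(5 + 16) = sqrt(21) ≈ 4.5826)
-10651/K(147, -126) - 8313*1/(J*(20 - 69)) = -10651/(147 - 1*(-126)) - 8313*sqrt(21)/(21*(20 - 69)) = -10651/(147 + 126) - 8313*(-sqrt(21)/1029) = -10651/273 - (-2771)*sqrt(21)/343 = -10651*1/273 + 2771*sqrt(21)/343 = -10651/273 + 2771*sqrt(21)/343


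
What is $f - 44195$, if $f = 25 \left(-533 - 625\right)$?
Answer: $-73145$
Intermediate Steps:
$f = -28950$ ($f = 25 \left(-533 - 625\right) = 25 \left(-1158\right) = -28950$)
$f - 44195 = -28950 - 44195 = -73145$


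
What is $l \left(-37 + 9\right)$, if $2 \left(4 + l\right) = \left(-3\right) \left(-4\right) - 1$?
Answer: $-42$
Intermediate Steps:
$l = \frac{3}{2}$ ($l = -4 + \frac{\left(-3\right) \left(-4\right) - 1}{2} = -4 + \frac{12 - 1}{2} = -4 + \frac{1}{2} \cdot 11 = -4 + \frac{11}{2} = \frac{3}{2} \approx 1.5$)
$l \left(-37 + 9\right) = \frac{3 \left(-37 + 9\right)}{2} = \frac{3}{2} \left(-28\right) = -42$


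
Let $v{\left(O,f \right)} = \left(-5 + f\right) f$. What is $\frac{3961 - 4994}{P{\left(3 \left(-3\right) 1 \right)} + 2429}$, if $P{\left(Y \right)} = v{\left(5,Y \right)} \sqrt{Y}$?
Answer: $- \frac{358451}{863275} + \frac{55782 i}{863275} \approx -0.41522 + 0.064617 i$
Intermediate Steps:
$v{\left(O,f \right)} = f \left(-5 + f\right)$
$P{\left(Y \right)} = Y^{\frac{3}{2}} \left(-5 + Y\right)$ ($P{\left(Y \right)} = Y \left(-5 + Y\right) \sqrt{Y} = Y^{\frac{3}{2}} \left(-5 + Y\right)$)
$\frac{3961 - 4994}{P{\left(3 \left(-3\right) 1 \right)} + 2429} = \frac{3961 - 4994}{\left(3 \left(-3\right) 1\right)^{\frac{3}{2}} \left(-5 + 3 \left(-3\right) 1\right) + 2429} = - \frac{1033}{\left(\left(-9\right) 1\right)^{\frac{3}{2}} \left(-5 - 9\right) + 2429} = - \frac{1033}{\left(-9\right)^{\frac{3}{2}} \left(-5 - 9\right) + 2429} = - \frac{1033}{- 27 i \left(-14\right) + 2429} = - \frac{1033}{378 i + 2429} = - \frac{1033}{2429 + 378 i} = - 1033 \frac{2429 - 378 i}{6042925} = - \frac{1033 \left(2429 - 378 i\right)}{6042925}$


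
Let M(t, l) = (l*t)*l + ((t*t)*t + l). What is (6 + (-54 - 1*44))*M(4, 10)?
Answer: -43608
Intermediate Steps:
M(t, l) = l + t**3 + t*l**2 (M(t, l) = t*l**2 + (t**2*t + l) = t*l**2 + (t**3 + l) = t*l**2 + (l + t**3) = l + t**3 + t*l**2)
(6 + (-54 - 1*44))*M(4, 10) = (6 + (-54 - 1*44))*(10 + 4**3 + 4*10**2) = (6 + (-54 - 44))*(10 + 64 + 4*100) = (6 - 98)*(10 + 64 + 400) = -92*474 = -43608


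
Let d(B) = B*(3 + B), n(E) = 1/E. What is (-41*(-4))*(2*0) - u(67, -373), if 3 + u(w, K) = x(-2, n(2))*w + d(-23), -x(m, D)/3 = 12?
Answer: 1955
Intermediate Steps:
x(m, D) = -36 (x(m, D) = -3*12 = -36)
u(w, K) = 457 - 36*w (u(w, K) = -3 + (-36*w - 23*(3 - 23)) = -3 + (-36*w - 23*(-20)) = -3 + (-36*w + 460) = -3 + (460 - 36*w) = 457 - 36*w)
(-41*(-4))*(2*0) - u(67, -373) = (-41*(-4))*(2*0) - (457 - 36*67) = 164*0 - (457 - 2412) = 0 - 1*(-1955) = 0 + 1955 = 1955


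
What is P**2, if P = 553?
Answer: 305809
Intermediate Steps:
P**2 = 553**2 = 305809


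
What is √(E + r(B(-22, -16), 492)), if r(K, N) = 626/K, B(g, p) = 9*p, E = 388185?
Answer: √55898014/12 ≈ 623.04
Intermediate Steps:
√(E + r(B(-22, -16), 492)) = √(388185 + 626/((9*(-16)))) = √(388185 + 626/(-144)) = √(388185 + 626*(-1/144)) = √(388185 - 313/72) = √(27949007/72) = √55898014/12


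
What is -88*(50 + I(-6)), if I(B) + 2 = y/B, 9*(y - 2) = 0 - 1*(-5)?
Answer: -113036/27 ≈ -4186.5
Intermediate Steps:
y = 23/9 (y = 2 + (0 - 1*(-5))/9 = 2 + (0 + 5)/9 = 2 + (⅑)*5 = 2 + 5/9 = 23/9 ≈ 2.5556)
I(B) = -2 + 23/(9*B)
-88*(50 + I(-6)) = -88*(50 + (-2 + (23/9)/(-6))) = -88*(50 + (-2 + (23/9)*(-⅙))) = -88*(50 + (-2 - 23/54)) = -88*(50 - 131/54) = -88*2569/54 = -113036/27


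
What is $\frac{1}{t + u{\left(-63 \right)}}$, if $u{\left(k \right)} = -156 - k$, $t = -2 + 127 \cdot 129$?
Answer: $\frac{1}{16288} \approx 6.1395 \cdot 10^{-5}$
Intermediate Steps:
$t = 16381$ ($t = -2 + 16383 = 16381$)
$\frac{1}{t + u{\left(-63 \right)}} = \frac{1}{16381 - 93} = \frac{1}{16288}$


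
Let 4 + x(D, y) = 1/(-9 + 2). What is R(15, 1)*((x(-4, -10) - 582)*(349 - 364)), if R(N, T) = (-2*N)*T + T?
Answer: -1784805/7 ≈ -2.5497e+5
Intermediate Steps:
R(N, T) = T - 2*N*T (R(N, T) = -2*N*T + T = T - 2*N*T)
x(D, y) = -29/7 (x(D, y) = -4 + 1/(-9 + 2) = -4 + 1/(-7) = -4 - 1/7 = -29/7)
R(15, 1)*((x(-4, -10) - 582)*(349 - 364)) = (1*(1 - 2*15))*((-29/7 - 582)*(349 - 364)) = (1*(1 - 30))*(-4103/7*(-15)) = (1*(-29))*(61545/7) = -29*61545/7 = -1784805/7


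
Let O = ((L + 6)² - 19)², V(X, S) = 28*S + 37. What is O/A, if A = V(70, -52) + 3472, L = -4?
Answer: 225/2053 ≈ 0.10960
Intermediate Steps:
V(X, S) = 37 + 28*S
A = 2053 (A = (37 + 28*(-52)) + 3472 = (37 - 1456) + 3472 = -1419 + 3472 = 2053)
O = 225 (O = ((-4 + 6)² - 19)² = (2² - 19)² = (4 - 19)² = (-15)² = 225)
O/A = 225/2053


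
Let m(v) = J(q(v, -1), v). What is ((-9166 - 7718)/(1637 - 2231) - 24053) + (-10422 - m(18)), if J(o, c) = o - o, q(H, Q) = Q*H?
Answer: -1136737/33 ≈ -34447.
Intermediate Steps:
q(H, Q) = H*Q
J(o, c) = 0
m(v) = 0
((-9166 - 7718)/(1637 - 2231) - 24053) + (-10422 - m(18)) = ((-9166 - 7718)/(1637 - 2231) - 24053) + (-10422 - 1*0) = (-16884/(-594) - 24053) + (-10422 + 0) = (-16884*(-1/594) - 24053) - 10422 = (938/33 - 24053) - 10422 = -792811/33 - 10422 = -1136737/33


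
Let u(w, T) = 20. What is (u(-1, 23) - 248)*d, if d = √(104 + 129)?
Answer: -228*√233 ≈ -3480.3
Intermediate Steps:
d = √233 ≈ 15.264
(u(-1, 23) - 248)*d = (20 - 248)*√233 = -228*√233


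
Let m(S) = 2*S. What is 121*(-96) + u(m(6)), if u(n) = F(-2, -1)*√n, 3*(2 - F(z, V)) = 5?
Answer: -11616 + 2*√3/3 ≈ -11615.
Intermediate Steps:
F(z, V) = ⅓ (F(z, V) = 2 - ⅓*5 = 2 - 5/3 = ⅓)
u(n) = √n/3
121*(-96) + u(m(6)) = 121*(-96) + √(2*6)/3 = -11616 + √12/3 = -11616 + (2*√3)/3 = -11616 + 2*√3/3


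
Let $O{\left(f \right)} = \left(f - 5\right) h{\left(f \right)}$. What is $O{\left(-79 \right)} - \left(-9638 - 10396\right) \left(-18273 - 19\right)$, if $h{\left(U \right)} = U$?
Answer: $-366455292$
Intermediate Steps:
$O{\left(f \right)} = f \left(-5 + f\right)$ ($O{\left(f \right)} = \left(f - 5\right) f = \left(-5 + f\right) f = f \left(-5 + f\right)$)
$O{\left(-79 \right)} - \left(-9638 - 10396\right) \left(-18273 - 19\right) = - 79 \left(-5 - 79\right) - \left(-9638 - 10396\right) \left(-18273 - 19\right) = \left(-79\right) \left(-84\right) - \left(-20034\right) \left(-18292\right) = 6636 - 366461928 = -366455292$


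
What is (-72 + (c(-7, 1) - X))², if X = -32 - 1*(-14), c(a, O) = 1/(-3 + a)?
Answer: 292681/100 ≈ 2926.8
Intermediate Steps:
X = -18 (X = -32 + 14 = -18)
(-72 + (c(-7, 1) - X))² = (-72 + (1/(-3 - 7) - 1*(-18)))² = (-72 + (1/(-10) + 18))² = (-72 + (-⅒ + 18))² = (-72 + 179/10)² = (-541/10)² = 292681/100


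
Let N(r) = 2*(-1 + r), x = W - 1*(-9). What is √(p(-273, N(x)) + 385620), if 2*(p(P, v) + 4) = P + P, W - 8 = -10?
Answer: √385343 ≈ 620.76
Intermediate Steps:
W = -2 (W = 8 - 10 = -2)
x = 7 (x = -2 - 1*(-9) = -2 + 9 = 7)
N(r) = -2 + 2*r
p(P, v) = -4 + P (p(P, v) = -4 + (P + P)/2 = -4 + (2*P)/2 = -4 + P)
√(p(-273, N(x)) + 385620) = √((-4 - 273) + 385620) = √(-277 + 385620) = √385343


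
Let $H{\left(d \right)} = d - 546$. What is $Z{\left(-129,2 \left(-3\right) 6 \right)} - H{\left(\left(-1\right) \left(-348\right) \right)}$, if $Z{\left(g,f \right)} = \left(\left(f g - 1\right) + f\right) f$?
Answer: $-165654$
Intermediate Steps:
$H{\left(d \right)} = -546 + d$
$Z{\left(g,f \right)} = f \left(-1 + f + f g\right)$ ($Z{\left(g,f \right)} = \left(\left(-1 + f g\right) + f\right) f = \left(-1 + f + f g\right) f = f \left(-1 + f + f g\right)$)
$Z{\left(-129,2 \left(-3\right) 6 \right)} - H{\left(\left(-1\right) \left(-348\right) \right)} = 2 \left(-3\right) 6 \left(-1 + 2 \left(-3\right) 6 + 2 \left(-3\right) 6 \left(-129\right)\right) - \left(-546 - -348\right) = \left(-6\right) 6 \left(-1 - 36 + \left(-6\right) 6 \left(-129\right)\right) - \left(-546 + 348\right) = - 36 \left(-1 - 36 - -4644\right) - -198 = - 36 \left(-1 - 36 + 4644\right) + 198 = \left(-36\right) 4607 + 198 = -165852 + 198 = -165654$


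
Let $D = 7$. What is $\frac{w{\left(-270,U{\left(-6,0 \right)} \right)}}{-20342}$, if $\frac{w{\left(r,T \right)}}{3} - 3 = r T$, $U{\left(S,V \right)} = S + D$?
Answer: $\frac{801}{20342} \approx 0.039377$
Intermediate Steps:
$U{\left(S,V \right)} = 7 + S$ ($U{\left(S,V \right)} = S + 7 = 7 + S$)
$w{\left(r,T \right)} = 9 + 3 T r$ ($w{\left(r,T \right)} = 9 + 3 r T = 9 + 3 T r$)
$\frac{w{\left(-270,U{\left(-6,0 \right)} \right)}}{-20342} = \frac{9 + 3 \left(7 - 6\right) \left(-270\right)}{-20342} = \left(9 + 3 \cdot 1 \left(-270\right)\right) \left(- \frac{1}{20342}\right) = \left(9 - 810\right) \left(- \frac{1}{20342}\right) = \left(-801\right) \left(- \frac{1}{20342}\right) = \frac{801}{20342}$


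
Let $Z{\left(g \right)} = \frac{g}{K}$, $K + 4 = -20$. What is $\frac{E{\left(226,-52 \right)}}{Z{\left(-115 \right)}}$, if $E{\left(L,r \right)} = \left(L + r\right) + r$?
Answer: $\frac{2928}{115} \approx 25.461$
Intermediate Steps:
$K = -24$ ($K = -4 - 20 = -24$)
$E{\left(L,r \right)} = L + 2 r$
$Z{\left(g \right)} = - \frac{g}{24}$ ($Z{\left(g \right)} = \frac{g}{-24} = g \left(- \frac{1}{24}\right) = - \frac{g}{24}$)
$\frac{E{\left(226,-52 \right)}}{Z{\left(-115 \right)}} = \frac{226 + 2 \left(-52\right)}{\left(- \frac{1}{24}\right) \left(-115\right)} = \frac{226 - 104}{\frac{115}{24}} = 122 \cdot \frac{24}{115} = \frac{2928}{115}$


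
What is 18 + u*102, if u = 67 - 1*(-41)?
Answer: 11034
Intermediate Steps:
u = 108 (u = 67 + 41 = 108)
18 + u*102 = 18 + 108*102 = 18 + 11016 = 11034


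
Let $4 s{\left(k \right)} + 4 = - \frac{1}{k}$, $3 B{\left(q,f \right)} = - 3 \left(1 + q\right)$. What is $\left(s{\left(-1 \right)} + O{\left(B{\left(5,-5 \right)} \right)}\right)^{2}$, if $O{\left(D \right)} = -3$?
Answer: $\frac{225}{16} \approx 14.063$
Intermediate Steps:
$B{\left(q,f \right)} = -1 - q$ ($B{\left(q,f \right)} = \frac{\left(-3\right) \left(1 + q\right)}{3} = \frac{-3 - 3 q}{3} = -1 - q$)
$s{\left(k \right)} = -1 - \frac{1}{4 k}$ ($s{\left(k \right)} = -1 + \frac{\left(-1\right) \frac{1}{k}}{4} = -1 - \frac{1}{4 k}$)
$\left(s{\left(-1 \right)} + O{\left(B{\left(5,-5 \right)} \right)}\right)^{2} = \left(\frac{- \frac{1}{4} - -1}{-1} - 3\right)^{2} = \left(- (- \frac{1}{4} + 1) - 3\right)^{2} = \left(\left(-1\right) \frac{3}{4} - 3\right)^{2} = \left(- \frac{3}{4} - 3\right)^{2} = \left(- \frac{15}{4}\right)^{2} = \frac{225}{16}$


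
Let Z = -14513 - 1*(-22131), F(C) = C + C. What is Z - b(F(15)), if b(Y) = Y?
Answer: 7588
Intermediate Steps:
F(C) = 2*C
Z = 7618 (Z = -14513 + 22131 = 7618)
Z - b(F(15)) = 7618 - 2*15 = 7618 - 1*30 = 7618 - 30 = 7588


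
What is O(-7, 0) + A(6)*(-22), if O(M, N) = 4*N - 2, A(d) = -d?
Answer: 130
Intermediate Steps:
O(M, N) = -2 + 4*N
O(-7, 0) + A(6)*(-22) = (-2 + 4*0) - 1*6*(-22) = (-2 + 0) - 6*(-22) = -2 + 132 = 130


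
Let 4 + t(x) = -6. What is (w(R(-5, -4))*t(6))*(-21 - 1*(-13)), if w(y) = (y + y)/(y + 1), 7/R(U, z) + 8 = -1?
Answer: -560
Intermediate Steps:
R(U, z) = -7/9 (R(U, z) = 7/(-8 - 1) = 7/(-9) = 7*(-1/9) = -7/9)
w(y) = 2*y/(1 + y) (w(y) = (2*y)/(1 + y) = 2*y/(1 + y))
t(x) = -10 (t(x) = -4 - 6 = -10)
(w(R(-5, -4))*t(6))*(-21 - 1*(-13)) = ((2*(-7/9)/(1 - 7/9))*(-10))*(-21 - 1*(-13)) = ((2*(-7/9)/(2/9))*(-10))*(-21 + 13) = ((2*(-7/9)*(9/2))*(-10))*(-8) = -7*(-10)*(-8) = 70*(-8) = -560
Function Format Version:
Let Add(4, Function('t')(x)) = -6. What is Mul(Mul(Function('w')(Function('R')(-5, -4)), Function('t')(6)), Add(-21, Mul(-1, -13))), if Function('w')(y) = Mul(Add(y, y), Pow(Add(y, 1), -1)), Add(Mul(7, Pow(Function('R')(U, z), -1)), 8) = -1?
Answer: -560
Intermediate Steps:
Function('R')(U, z) = Rational(-7, 9) (Function('R')(U, z) = Mul(7, Pow(Add(-8, -1), -1)) = Mul(7, Pow(-9, -1)) = Mul(7, Rational(-1, 9)) = Rational(-7, 9))
Function('w')(y) = Mul(2, y, Pow(Add(1, y), -1)) (Function('w')(y) = Mul(Mul(2, y), Pow(Add(1, y), -1)) = Mul(2, y, Pow(Add(1, y), -1)))
Function('t')(x) = -10 (Function('t')(x) = Add(-4, -6) = -10)
Mul(Mul(Function('w')(Function('R')(-5, -4)), Function('t')(6)), Add(-21, Mul(-1, -13))) = Mul(Mul(Mul(2, Rational(-7, 9), Pow(Add(1, Rational(-7, 9)), -1)), -10), Add(-21, Mul(-1, -13))) = Mul(Mul(Mul(2, Rational(-7, 9), Pow(Rational(2, 9), -1)), -10), Add(-21, 13)) = Mul(Mul(Mul(2, Rational(-7, 9), Rational(9, 2)), -10), -8) = Mul(Mul(-7, -10), -8) = Mul(70, -8) = -560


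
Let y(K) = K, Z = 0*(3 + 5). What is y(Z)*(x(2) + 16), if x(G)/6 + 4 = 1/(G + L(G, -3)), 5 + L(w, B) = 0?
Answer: 0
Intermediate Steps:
L(w, B) = -5 (L(w, B) = -5 + 0 = -5)
Z = 0 (Z = 0*8 = 0)
x(G) = -24 + 6/(-5 + G) (x(G) = -24 + 6/(G - 5) = -24 + 6/(-5 + G))
y(Z)*(x(2) + 16) = 0*(6*(21 - 4*2)/(-5 + 2) + 16) = 0*(6*(21 - 8)/(-3) + 16) = 0*(6*(-⅓)*13 + 16) = 0*(-26 + 16) = 0*(-10) = 0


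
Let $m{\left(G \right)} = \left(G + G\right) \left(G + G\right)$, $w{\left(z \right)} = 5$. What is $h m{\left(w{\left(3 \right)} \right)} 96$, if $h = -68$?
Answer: $-652800$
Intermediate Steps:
$m{\left(G \right)} = 4 G^{2}$ ($m{\left(G \right)} = 2 G 2 G = 4 G^{2}$)
$h m{\left(w{\left(3 \right)} \right)} 96 = - 68 \cdot 4 \cdot 5^{2} \cdot 96 = - 68 \cdot 4 \cdot 25 \cdot 96 = \left(-68\right) 100 \cdot 96 = \left(-6800\right) 96 = -652800$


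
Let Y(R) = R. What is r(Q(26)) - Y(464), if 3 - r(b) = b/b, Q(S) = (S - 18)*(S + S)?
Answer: -462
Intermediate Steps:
Q(S) = 2*S*(-18 + S) (Q(S) = (-18 + S)*(2*S) = 2*S*(-18 + S))
r(b) = 2 (r(b) = 3 - b/b = 3 - 1*1 = 3 - 1 = 2)
r(Q(26)) - Y(464) = 2 - 1*464 = 2 - 464 = -462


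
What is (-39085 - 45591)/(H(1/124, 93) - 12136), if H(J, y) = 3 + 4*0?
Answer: 84676/12133 ≈ 6.9790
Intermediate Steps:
H(J, y) = 3 (H(J, y) = 3 + 0 = 3)
(-39085 - 45591)/(H(1/124, 93) - 12136) = (-39085 - 45591)/(3 - 12136) = -84676/(-12133) = -84676*(-1/12133) = 84676/12133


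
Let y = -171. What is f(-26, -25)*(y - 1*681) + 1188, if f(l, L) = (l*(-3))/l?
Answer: 3744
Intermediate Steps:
f(l, L) = -3 (f(l, L) = (-3*l)/l = -3)
f(-26, -25)*(y - 1*681) + 1188 = -3*(-171 - 1*681) + 1188 = -3*(-171 - 681) + 1188 = -3*(-852) + 1188 = 2556 + 1188 = 3744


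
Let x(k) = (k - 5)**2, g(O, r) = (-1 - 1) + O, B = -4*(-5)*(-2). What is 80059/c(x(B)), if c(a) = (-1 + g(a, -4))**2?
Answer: 80059/4088484 ≈ 0.019582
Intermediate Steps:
B = -40 (B = 20*(-2) = -40)
g(O, r) = -2 + O
x(k) = (-5 + k)**2
c(a) = (-3 + a)**2 (c(a) = (-1 + (-2 + a))**2 = (-3 + a)**2)
80059/c(x(B)) = 80059/((-3 + (-5 - 40)**2)**2) = 80059/((-3 + (-45)**2)**2) = 80059/((-3 + 2025)**2) = 80059/(2022**2) = 80059/4088484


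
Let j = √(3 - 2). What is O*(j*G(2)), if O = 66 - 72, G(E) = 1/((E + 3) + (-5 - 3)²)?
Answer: -2/23 ≈ -0.086957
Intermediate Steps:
G(E) = 1/(67 + E) (G(E) = 1/((3 + E) + (-8)²) = 1/((3 + E) + 64) = 1/(67 + E))
j = 1 (j = √1 = 1)
O = -6
O*(j*G(2)) = -6/(67 + 2) = -6/69 = -6*1/69 = -2/23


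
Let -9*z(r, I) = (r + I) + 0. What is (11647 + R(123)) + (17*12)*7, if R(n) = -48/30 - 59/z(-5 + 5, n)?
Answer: 2680932/205 ≈ 13078.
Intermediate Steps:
z(r, I) = -I/9 - r/9 (z(r, I) = -((r + I) + 0)/9 = -((I + r) + 0)/9 = -(I + r)/9 = -I/9 - r/9)
R(n) = -8/5 + 531/n (R(n) = -48/30 - 59/(-n/9 - (-5 + 5)/9) = -48*1/30 - 59/(-n/9 - ⅑*0) = -8/5 - 59/(-n/9 + 0) = -8/5 - 59*(-9/n) = -8/5 - (-531)/n = -8/5 + 531/n)
(11647 + R(123)) + (17*12)*7 = (11647 + (-8/5 + 531/123)) + (17*12)*7 = (11647 + (-8/5 + 531*(1/123))) + 204*7 = (11647 + (-8/5 + 177/41)) + 1428 = (11647 + 557/205) + 1428 = 2388192/205 + 1428 = 2680932/205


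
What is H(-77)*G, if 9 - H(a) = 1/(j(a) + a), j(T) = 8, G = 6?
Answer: 1244/23 ≈ 54.087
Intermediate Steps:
H(a) = 9 - 1/(8 + a)
H(-77)*G = ((71 + 9*(-77))/(8 - 77))*6 = ((71 - 693)/(-69))*6 = -1/69*(-622)*6 = (622/69)*6 = 1244/23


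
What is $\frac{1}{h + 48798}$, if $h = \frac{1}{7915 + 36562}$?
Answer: $\frac{44477}{2170388647} \approx 2.0493 \cdot 10^{-5}$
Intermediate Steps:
$h = \frac{1}{44477} \approx 2.2484 \cdot 10^{-5}$
$\frac{1}{h + 48798} = \frac{1}{\frac{1}{44477} + 48798} = \frac{1}{\frac{2170388647}{44477}} = \frac{44477}{2170388647}$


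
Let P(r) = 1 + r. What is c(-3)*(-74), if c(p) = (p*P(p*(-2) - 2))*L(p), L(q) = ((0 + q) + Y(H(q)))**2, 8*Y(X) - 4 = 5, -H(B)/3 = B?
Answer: 124875/32 ≈ 3902.3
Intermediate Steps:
H(B) = -3*B
Y(X) = 9/8 (Y(X) = 1/2 + (1/8)*5 = 1/2 + 5/8 = 9/8)
L(q) = (9/8 + q)**2 (L(q) = ((0 + q) + 9/8)**2 = (q + 9/8)**2 = (9/8 + q)**2)
c(p) = p*(9 + 8*p)**2*(-1 - 2*p)/64 (c(p) = (p*(1 + (p*(-2) - 2)))*((9 + 8*p)**2/64) = (p*(1 + (-2*p - 2)))*((9 + 8*p)**2/64) = (p*(1 + (-2 - 2*p)))*((9 + 8*p)**2/64) = (p*(-1 - 2*p))*((9 + 8*p)**2/64) = p*(9 + 8*p)**2*(-1 - 2*p)/64)
c(-3)*(-74) = -1/64*(-3)*(9 + 8*(-3))**2*(1 + 2*(-3))*(-74) = -1/64*(-3)*(9 - 24)**2*(1 - 6)*(-74) = -1/64*(-3)*(-15)**2*(-5)*(-74) = -1/64*(-3)*225*(-5)*(-74) = -3375/64*(-74) = 124875/32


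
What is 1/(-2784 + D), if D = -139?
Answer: -1/2923 ≈ -0.00034211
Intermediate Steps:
1/(-2784 + D) = 1/(-2784 - 139) = 1/(-2923) = -1/2923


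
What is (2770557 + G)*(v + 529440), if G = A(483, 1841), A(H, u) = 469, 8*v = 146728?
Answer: 1517915393306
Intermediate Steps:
v = 18341 (v = (⅛)*146728 = 18341)
G = 469
(2770557 + G)*(v + 529440) = (2770557 + 469)*(18341 + 529440) = 2771026*547781 = 1517915393306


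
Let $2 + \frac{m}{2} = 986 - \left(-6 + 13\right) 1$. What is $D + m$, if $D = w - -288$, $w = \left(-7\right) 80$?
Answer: $1682$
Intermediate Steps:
$w = -560$
$D = -272$ ($D = -560 - -288 = -560 + 288 = -272$)
$m = 1954$ ($m = -4 + 2 \left(986 - \left(-6 + 13\right) 1\right) = -4 + 2 \left(986 - 7 \cdot 1\right) = -4 + 2 \left(986 - 7\right) = -4 + 2 \cdot 979 = -4 + 1958 = 1954$)
$D + m = -272 + 1954 = 1682$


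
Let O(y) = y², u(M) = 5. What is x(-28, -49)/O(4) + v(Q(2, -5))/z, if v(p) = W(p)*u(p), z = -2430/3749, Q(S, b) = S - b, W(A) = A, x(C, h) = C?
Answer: -54187/972 ≈ -55.748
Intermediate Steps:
z = -2430/3749 (z = -2430*1/3749 = -2430/3749 ≈ -0.64817)
v(p) = 5*p (v(p) = p*5 = 5*p)
x(-28, -49)/O(4) + v(Q(2, -5))/z = -28/(4²) + (5*(2 - 1*(-5)))/(-2430/3749) = -28/16 + (5*(2 + 5))*(-3749/2430) = -28*1/16 + (5*7)*(-3749/2430) = -7/4 + 35*(-3749/2430) = -7/4 - 26243/486 = -54187/972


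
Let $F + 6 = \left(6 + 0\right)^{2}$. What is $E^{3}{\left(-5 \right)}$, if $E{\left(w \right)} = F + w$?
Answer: $15625$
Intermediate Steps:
$F = 30$ ($F = -6 + \left(6 + 0\right)^{2} = -6 + 6^{2} = -6 + 36 = 30$)
$E{\left(w \right)} = 30 + w$
$E^{3}{\left(-5 \right)} = \left(30 - 5\right)^{3} = 25^{3} = 15625$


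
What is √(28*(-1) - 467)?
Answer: 3*I*√55 ≈ 22.249*I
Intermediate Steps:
√(28*(-1) - 467) = √(-28 - 467) = √(-495) = 3*I*√55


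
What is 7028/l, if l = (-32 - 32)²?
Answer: 1757/1024 ≈ 1.7158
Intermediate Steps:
l = 4096 (l = (-64)² = 4096)
7028/l = 7028/4096 = 7028*(1/4096) = 1757/1024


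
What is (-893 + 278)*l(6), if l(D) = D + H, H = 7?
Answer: -7995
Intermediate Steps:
l(D) = 7 + D (l(D) = D + 7 = 7 + D)
(-893 + 278)*l(6) = (-893 + 278)*(7 + 6) = -615*13 = -7995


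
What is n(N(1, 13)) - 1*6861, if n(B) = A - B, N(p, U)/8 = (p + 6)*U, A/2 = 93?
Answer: -7403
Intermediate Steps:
A = 186 (A = 2*93 = 186)
N(p, U) = 8*U*(6 + p) (N(p, U) = 8*((p + 6)*U) = 8*((6 + p)*U) = 8*(U*(6 + p)) = 8*U*(6 + p))
n(B) = 186 - B
n(N(1, 13)) - 1*6861 = (186 - 8*13*(6 + 1)) - 1*6861 = (186 - 8*13*7) - 6861 = (186 - 1*728) - 6861 = (186 - 728) - 6861 = -542 - 6861 = -7403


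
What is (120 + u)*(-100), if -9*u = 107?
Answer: -97300/9 ≈ -10811.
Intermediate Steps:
u = -107/9 (u = -⅑*107 = -107/9 ≈ -11.889)
(120 + u)*(-100) = (120 - 107/9)*(-100) = (973/9)*(-100) = -97300/9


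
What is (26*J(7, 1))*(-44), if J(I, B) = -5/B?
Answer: 5720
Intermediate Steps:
(26*J(7, 1))*(-44) = (26*(-5/1))*(-44) = (26*(-5*1))*(-44) = (26*(-5))*(-44) = -130*(-44) = 5720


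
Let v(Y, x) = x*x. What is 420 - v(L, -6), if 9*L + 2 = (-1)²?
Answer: 384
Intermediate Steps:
L = -⅑ (L = -2/9 + (⅑)*(-1)² = -2/9 + (⅑)*1 = -2/9 + ⅑ = -⅑ ≈ -0.11111)
v(Y, x) = x²
420 - v(L, -6) = 420 - 1*(-6)² = 420 - 1*36 = 420 - 36 = 384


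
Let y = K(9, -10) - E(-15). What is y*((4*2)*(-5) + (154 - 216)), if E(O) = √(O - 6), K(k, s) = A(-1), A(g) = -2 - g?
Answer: 102 + 102*I*√21 ≈ 102.0 + 467.42*I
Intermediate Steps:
K(k, s) = -1 (K(k, s) = -2 - 1*(-1) = -2 + 1 = -1)
E(O) = √(-6 + O)
y = -1 - I*√21 (y = -1 - √(-6 - 15) = -1 - √(-21) = -1 - I*√21 ≈ -1.0 - 4.5826*I)
y*((4*2)*(-5) + (154 - 216)) = (-1 - I*√21)*((4*2)*(-5) + (154 - 216)) = (-1 - I*√21)*(8*(-5) - 62) = (-1 - I*√21)*(-40 - 62) = (-1 - I*√21)*(-102) = 102 + 102*I*√21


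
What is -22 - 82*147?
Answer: -12076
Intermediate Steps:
-22 - 82*147 = -22 - 12054 = -12076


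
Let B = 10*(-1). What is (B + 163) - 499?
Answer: -346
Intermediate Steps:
B = -10
(B + 163) - 499 = (-10 + 163) - 499 = 153 - 499 = -346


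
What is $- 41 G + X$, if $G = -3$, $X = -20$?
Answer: $103$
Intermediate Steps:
$- 41 G + X = \left(-41\right) \left(-3\right) - 20 = 123 - 20 = 103$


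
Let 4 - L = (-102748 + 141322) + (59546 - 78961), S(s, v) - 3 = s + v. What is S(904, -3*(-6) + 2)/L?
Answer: -309/6385 ≈ -0.048395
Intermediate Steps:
S(s, v) = 3 + s + v (S(s, v) = 3 + (s + v) = 3 + s + v)
L = -19155 (L = 4 - ((-102748 + 141322) + (59546 - 78961)) = 4 - (38574 - 19415) = 4 - 1*19159 = 4 - 19159 = -19155)
S(904, -3*(-6) + 2)/L = (3 + 904 + (-3*(-6) + 2))/(-19155) = (3 + 904 + (18 + 2))*(-1/19155) = (3 + 904 + 20)*(-1/19155) = 927*(-1/19155) = -309/6385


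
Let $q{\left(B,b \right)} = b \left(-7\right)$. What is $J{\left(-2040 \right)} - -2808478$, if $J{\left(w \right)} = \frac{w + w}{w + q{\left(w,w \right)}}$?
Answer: $\frac{8425433}{3} \approx 2.8085 \cdot 10^{6}$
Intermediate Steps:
$q{\left(B,b \right)} = - 7 b$
$J{\left(w \right)} = - \frac{1}{3}$ ($J{\left(w \right)} = \frac{w + w}{w - 7 w} = \frac{2 w}{\left(-6\right) w} = 2 w \left(- \frac{1}{6 w}\right) = - \frac{1}{3}$)
$J{\left(-2040 \right)} - -2808478 = - \frac{1}{3} - -2808478 = - \frac{1}{3} + 2808478 = \frac{8425433}{3}$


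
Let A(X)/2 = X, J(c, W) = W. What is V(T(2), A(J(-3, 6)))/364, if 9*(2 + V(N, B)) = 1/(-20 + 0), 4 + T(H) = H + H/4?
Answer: -361/65520 ≈ -0.0055098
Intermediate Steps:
A(X) = 2*X
T(H) = -4 + 5*H/4 (T(H) = -4 + (H + H/4) = -4 + 5*H/4)
V(N, B) = -361/180 (V(N, B) = -2 + 1/(9*(-20 + 0)) = -2 + (⅑)/(-20) = -2 + (⅑)*(-1/20) = -2 - 1/180 = -361/180)
V(T(2), A(J(-3, 6)))/364 = -361/180/364 = -361/180*1/364 = -361/65520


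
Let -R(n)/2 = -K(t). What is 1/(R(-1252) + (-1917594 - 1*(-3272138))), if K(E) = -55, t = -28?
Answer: 1/1354434 ≈ 7.3832e-7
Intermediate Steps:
R(n) = -110 (R(n) = -(-2)*(-55) = -2*55 = -110)
1/(R(-1252) + (-1917594 - 1*(-3272138))) = 1/(-110 + (-1917594 - 1*(-3272138))) = 1/(-110 + (-1917594 + 3272138)) = 1/(-110 + 1354544) = 1/1354434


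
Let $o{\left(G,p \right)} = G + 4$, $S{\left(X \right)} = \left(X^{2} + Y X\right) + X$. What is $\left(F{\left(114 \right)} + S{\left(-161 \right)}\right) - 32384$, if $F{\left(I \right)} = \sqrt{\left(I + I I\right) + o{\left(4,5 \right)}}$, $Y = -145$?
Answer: $16721 + \sqrt{13118} \approx 16836.0$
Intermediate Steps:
$S{\left(X \right)} = X^{2} - 144 X$ ($S{\left(X \right)} = \left(X^{2} - 145 X\right) + X = X^{2} - 144 X$)
$o{\left(G,p \right)} = 4 + G$
$F{\left(I \right)} = \sqrt{8 + I + I^{2}}$ ($F{\left(I \right)} = \sqrt{\left(I + I I\right) + \left(4 + 4\right)} = \sqrt{\left(I + I^{2}\right) + 8} = \sqrt{8 + I + I^{2}}$)
$\left(F{\left(114 \right)} + S{\left(-161 \right)}\right) - 32384 = \left(\sqrt{8 + 114 + 114^{2}} - 161 \left(-144 - 161\right)\right) - 32384 = \left(\sqrt{8 + 114 + 12996} - -49105\right) - 32384 = \left(\sqrt{13118} + 49105\right) - 32384 = \left(49105 + \sqrt{13118}\right) - 32384 = 16721 + \sqrt{13118}$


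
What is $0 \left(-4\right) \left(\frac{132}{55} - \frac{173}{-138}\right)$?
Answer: $0$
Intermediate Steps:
$0 \left(-4\right) \left(\frac{132}{55} - \frac{173}{-138}\right) = 0 \left(132 \cdot \frac{1}{55} - - \frac{173}{138}\right) = 0 \left(\frac{12}{5} + \frac{173}{138}\right) = 0 \cdot \frac{2521}{690} = 0$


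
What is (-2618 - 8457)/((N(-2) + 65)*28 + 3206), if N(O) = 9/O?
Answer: -443/196 ≈ -2.2602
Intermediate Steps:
(-2618 - 8457)/((N(-2) + 65)*28 + 3206) = (-2618 - 8457)/((9/(-2) + 65)*28 + 3206) = -11075/((9*(-½) + 65)*28 + 3206) = -11075/((-9/2 + 65)*28 + 3206) = -11075/((121/2)*28 + 3206) = -11075/(1694 + 3206) = -11075/4900 = -11075*1/4900 = -443/196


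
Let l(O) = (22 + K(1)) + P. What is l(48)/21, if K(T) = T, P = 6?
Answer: 29/21 ≈ 1.3810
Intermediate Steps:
l(O) = 29 (l(O) = (22 + 1) + 6 = 23 + 6 = 29)
l(48)/21 = 29/21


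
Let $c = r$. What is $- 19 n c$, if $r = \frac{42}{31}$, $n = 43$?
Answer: $- \frac{34314}{31} \approx -1106.9$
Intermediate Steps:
$r = \frac{42}{31}$ ($r = 42 \cdot \frac{1}{31} = \frac{42}{31} \approx 1.3548$)
$c = \frac{42}{31} \approx 1.3548$
$- 19 n c = \left(-19\right) 43 \cdot \frac{42}{31} = \left(-817\right) \frac{42}{31} = - \frac{34314}{31}$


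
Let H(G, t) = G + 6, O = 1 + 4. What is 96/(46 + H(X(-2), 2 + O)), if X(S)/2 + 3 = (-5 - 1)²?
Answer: 48/59 ≈ 0.81356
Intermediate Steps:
X(S) = 66 (X(S) = -6 + 2*(-5 - 1)² = -6 + 2*(-6)² = -6 + 2*36 = -6 + 72 = 66)
O = 5
H(G, t) = 6 + G
96/(46 + H(X(-2), 2 + O)) = 96/(46 + (6 + 66)) = 96/(46 + 72) = 96/118 = 96*(1/118) = 48/59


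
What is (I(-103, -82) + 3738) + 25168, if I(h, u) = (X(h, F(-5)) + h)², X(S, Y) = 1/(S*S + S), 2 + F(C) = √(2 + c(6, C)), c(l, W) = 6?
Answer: 4361506898305/110376036 ≈ 39515.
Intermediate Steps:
F(C) = -2 + 2*√2 (F(C) = -2 + √(2 + 6) = -2 + √8 = -2 + 2*√2)
X(S, Y) = 1/(S + S²) (X(S, Y) = 1/(S² + S) = 1/(S + S²))
I(h, u) = (h + 1/(h*(1 + h)))² (I(h, u) = (1/(h*(1 + h)) + h)² = (h + 1/(h*(1 + h)))²)
(I(-103, -82) + 3738) + 25168 = ((-103 + 1/((-103)*(1 - 103)))² + 3738) + 25168 = ((-103 - 1/103/(-102))² + 3738) + 25168 = ((-103 - 1/103*(-1/102))² + 3738) + 25168 = ((-103 + 1/10506)² + 3738) + 25168 = ((-1082117/10506)² + 3738) + 25168 = (1170977201689/110376036 + 3738) + 25168 = 1583562824257/110376036 + 25168 = 4361506898305/110376036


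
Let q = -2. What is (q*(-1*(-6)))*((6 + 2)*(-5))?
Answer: 480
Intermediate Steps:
q = -2 (q = -1*2 = -2)
(q*(-1*(-6)))*((6 + 2)*(-5)) = (-(-2)*(-6))*((6 + 2)*(-5)) = (-2*6)*(8*(-5)) = -12*(-40) = 480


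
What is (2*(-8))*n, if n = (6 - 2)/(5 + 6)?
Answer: -64/11 ≈ -5.8182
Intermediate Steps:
n = 4/11 ≈ 0.36364
(2*(-8))*n = (2*(-8))*(4/11) = -16*4/11 = -64/11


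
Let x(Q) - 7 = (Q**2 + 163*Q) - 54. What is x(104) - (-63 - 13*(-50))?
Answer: 27134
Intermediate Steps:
x(Q) = -47 + Q**2 + 163*Q (x(Q) = 7 + ((Q**2 + 163*Q) - 54) = 7 + (-54 + Q**2 + 163*Q) = -47 + Q**2 + 163*Q)
x(104) - (-63 - 13*(-50)) = (-47 + 104**2 + 163*104) - (-63 - 13*(-50)) = (-47 + 10816 + 16952) - (-63 + 650) = 27721 - 1*587 = 27721 - 587 = 27134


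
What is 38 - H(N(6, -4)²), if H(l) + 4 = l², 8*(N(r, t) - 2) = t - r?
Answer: 10671/256 ≈ 41.684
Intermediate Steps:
N(r, t) = 2 - r/8 + t/8 (N(r, t) = 2 + (t - r)/8 = 2 + (-r/8 + t/8) = 2 - r/8 + t/8)
H(l) = -4 + l²
38 - H(N(6, -4)²) = 38 - (-4 + ((2 - ⅛*6 + (⅛)*(-4))²)²) = 38 - (-4 + ((2 - ¾ - ½)²)²) = 38 - (-4 + ((¾)²)²) = 38 - (-4 + (9/16)²) = 38 - (-4 + 81/256) = 38 - 1*(-943/256) = 38 + 943/256 = 10671/256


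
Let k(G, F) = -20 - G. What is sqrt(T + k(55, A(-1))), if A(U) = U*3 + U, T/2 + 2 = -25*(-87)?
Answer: sqrt(4271) ≈ 65.353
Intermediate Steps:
T = 4346 (T = -4 + 2*(-25*(-87)) = -4 + 2*2175 = -4 + 4350 = 4346)
A(U) = 4*U (A(U) = 3*U + U = 4*U)
sqrt(T + k(55, A(-1))) = sqrt(4346 + (-20 - 1*55)) = sqrt(4346 + (-20 - 55)) = sqrt(4346 - 75) = sqrt(4271)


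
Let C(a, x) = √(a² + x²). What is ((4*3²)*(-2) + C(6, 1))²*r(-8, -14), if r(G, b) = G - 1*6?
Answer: -73094 + 2016*√37 ≈ -60831.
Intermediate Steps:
r(G, b) = -6 + G (r(G, b) = G - 6 = -6 + G)
((4*3²)*(-2) + C(6, 1))²*r(-8, -14) = ((4*3²)*(-2) + √(6² + 1²))²*(-6 - 8) = ((4*9)*(-2) + √(36 + 1))²*(-14) = (36*(-2) + √37)²*(-14) = (-72 + √37)²*(-14) = -14*(-72 + √37)²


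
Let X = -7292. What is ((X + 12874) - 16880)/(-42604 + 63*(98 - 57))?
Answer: 11298/40021 ≈ 0.28230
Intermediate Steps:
((X + 12874) - 16880)/(-42604 + 63*(98 - 57)) = ((-7292 + 12874) - 16880)/(-42604 + 63*(98 - 57)) = (5582 - 16880)/(-42604 + 63*41) = -11298/(-42604 + 2583) = -11298/(-40021) = -11298*(-1/40021) = 11298/40021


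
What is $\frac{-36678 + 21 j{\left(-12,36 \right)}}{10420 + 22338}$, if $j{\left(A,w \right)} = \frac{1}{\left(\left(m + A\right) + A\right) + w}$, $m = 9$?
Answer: $- \frac{36677}{32758} \approx -1.1196$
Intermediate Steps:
$j{\left(A,w \right)} = \frac{1}{9 + w + 2 A}$ ($j{\left(A,w \right)} = \frac{1}{\left(\left(9 + A\right) + A\right) + w} = \frac{1}{\left(9 + 2 A\right) + w} = \frac{1}{9 + w + 2 A}$)
$\frac{-36678 + 21 j{\left(-12,36 \right)}}{10420 + 22338} = \frac{-36678 + \frac{21}{9 + 36 + 2 \left(-12\right)}}{10420 + 22338} = \frac{-36678 + \frac{21}{9 + 36 - 24}}{32758} = \left(-36678 + \frac{21}{21}\right) \frac{1}{32758} = \left(-36678 + 21 \cdot \frac{1}{21}\right) \frac{1}{32758} = \left(-36678 + 1\right) \frac{1}{32758} = \left(-36677\right) \frac{1}{32758} = - \frac{36677}{32758}$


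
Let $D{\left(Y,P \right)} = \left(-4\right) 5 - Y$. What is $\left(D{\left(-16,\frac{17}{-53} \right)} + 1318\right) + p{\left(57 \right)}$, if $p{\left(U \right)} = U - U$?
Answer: $1314$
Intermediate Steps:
$p{\left(U \right)} = 0$
$D{\left(Y,P \right)} = -20 - Y$
$\left(D{\left(-16,\frac{17}{-53} \right)} + 1318\right) + p{\left(57 \right)} = \left(\left(-20 - -16\right) + 1318\right) + 0 = \left(\left(-20 + 16\right) + 1318\right) + 0 = \left(-4 + 1318\right) + 0 = 1314 + 0 = 1314$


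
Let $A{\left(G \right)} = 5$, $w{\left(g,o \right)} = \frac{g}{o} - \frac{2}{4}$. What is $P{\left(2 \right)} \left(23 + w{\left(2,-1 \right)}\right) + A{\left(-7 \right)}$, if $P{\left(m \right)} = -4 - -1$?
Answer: $- \frac{113}{2} \approx -56.5$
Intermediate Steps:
$w{\left(g,o \right)} = - \frac{1}{2} + \frac{g}{o}$ ($w{\left(g,o \right)} = \frac{g}{o} - \frac{1}{2} = - \frac{1}{2} + \frac{g}{o}$)
$P{\left(m \right)} = -3$ ($P{\left(m \right)} = -4 + 1 = -3$)
$P{\left(2 \right)} \left(23 + w{\left(2,-1 \right)}\right) + A{\left(-7 \right)} = - 3 \left(23 + \frac{2 - - \frac{1}{2}}{-1}\right) + 5 = - 3 \left(23 - \left(2 + \frac{1}{2}\right)\right) + 5 = - 3 \left(23 - \frac{5}{2}\right) + 5 = \left(-3\right) \frac{41}{2} + 5 = - \frac{123}{2} + 5 = - \frac{113}{2}$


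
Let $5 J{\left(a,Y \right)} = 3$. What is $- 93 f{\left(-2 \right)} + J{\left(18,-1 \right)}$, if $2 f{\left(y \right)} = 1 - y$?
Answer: $- \frac{1389}{10} \approx -138.9$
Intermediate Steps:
$f{\left(y \right)} = \frac{1}{2} - \frac{y}{2}$ ($f{\left(y \right)} = \frac{1 - y}{2} = \frac{1}{2} - \frac{y}{2}$)
$J{\left(a,Y \right)} = \frac{3}{5}$ ($J{\left(a,Y \right)} = \frac{1}{5} \cdot 3 = \frac{3}{5}$)
$- 93 f{\left(-2 \right)} + J{\left(18,-1 \right)} = - 93 \left(\frac{1}{2} - -1\right) + \frac{3}{5} = - 93 \left(\frac{1}{2} + 1\right) + \frac{3}{5} = \left(-93\right) \frac{3}{2} + \frac{3}{5} = - \frac{279}{2} + \frac{3}{5} = - \frac{1389}{10}$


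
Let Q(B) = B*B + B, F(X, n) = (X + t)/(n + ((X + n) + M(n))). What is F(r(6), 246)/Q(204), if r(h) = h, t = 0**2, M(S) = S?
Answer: 1/5185680 ≈ 1.9284e-7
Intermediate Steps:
t = 0
F(X, n) = X/(X + 3*n) (F(X, n) = (X + 0)/(n + ((X + n) + n)) = X/(n + (X + 2*n)) = X/(X + 3*n))
Q(B) = B + B**2 (Q(B) = B**2 + B = B + B**2)
F(r(6), 246)/Q(204) = (6/(6 + 3*246))/((204*(1 + 204))) = (6/(6 + 738))/((204*205)) = (6/744)/41820 = (6*(1/744))*(1/41820) = (1/124)*(1/41820) = 1/5185680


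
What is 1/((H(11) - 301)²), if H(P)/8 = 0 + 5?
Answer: 1/68121 ≈ 1.4680e-5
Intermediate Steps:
H(P) = 40 (H(P) = 8*(0 + 5) = 8*5 = 40)
1/((H(11) - 301)²) = 1/((40 - 301)²) = 1/((-261)²) = 1/68121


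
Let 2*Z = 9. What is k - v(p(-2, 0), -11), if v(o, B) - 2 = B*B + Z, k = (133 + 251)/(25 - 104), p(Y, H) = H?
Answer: -20913/158 ≈ -132.36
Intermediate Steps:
Z = 9/2 (Z = (½)*9 = 9/2 ≈ 4.5000)
k = -384/79 (k = 384/(-79) = 384*(-1/79) = -384/79 ≈ -4.8608)
v(o, B) = 13/2 + B² (v(o, B) = 2 + (B*B + 9/2) = 2 + (B² + 9/2) = 2 + (9/2 + B²) = 13/2 + B²)
k - v(p(-2, 0), -11) = -384/79 - (13/2 + (-11)²) = -384/79 - (13/2 + 121) = -384/79 - 1*255/2 = -384/79 - 255/2 = -20913/158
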